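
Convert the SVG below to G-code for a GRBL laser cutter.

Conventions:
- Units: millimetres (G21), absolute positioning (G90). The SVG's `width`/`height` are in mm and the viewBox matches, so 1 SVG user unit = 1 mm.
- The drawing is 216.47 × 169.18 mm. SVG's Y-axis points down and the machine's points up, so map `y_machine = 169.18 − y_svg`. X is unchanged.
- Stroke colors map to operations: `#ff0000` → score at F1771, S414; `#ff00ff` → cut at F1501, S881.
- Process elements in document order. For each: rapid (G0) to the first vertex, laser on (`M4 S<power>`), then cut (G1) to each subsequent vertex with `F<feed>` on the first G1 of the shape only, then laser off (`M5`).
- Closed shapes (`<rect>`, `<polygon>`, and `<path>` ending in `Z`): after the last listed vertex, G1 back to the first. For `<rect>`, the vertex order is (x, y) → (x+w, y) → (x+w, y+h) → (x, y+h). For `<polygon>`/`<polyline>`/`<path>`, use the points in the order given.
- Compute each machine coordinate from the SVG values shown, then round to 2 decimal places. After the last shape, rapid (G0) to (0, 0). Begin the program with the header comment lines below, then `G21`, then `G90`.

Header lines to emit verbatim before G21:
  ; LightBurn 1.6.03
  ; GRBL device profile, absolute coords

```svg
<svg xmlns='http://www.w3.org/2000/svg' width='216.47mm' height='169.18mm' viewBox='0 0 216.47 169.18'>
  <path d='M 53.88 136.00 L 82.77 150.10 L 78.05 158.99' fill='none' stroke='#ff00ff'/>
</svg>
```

; LightBurn 1.6.03
; GRBL device profile, absolute coords
G21
G90
G0 X53.88 Y33.18
M4 S881
G1 X82.77 Y19.08 F1501
G1 X78.05 Y10.19
M5
G0 X0.00 Y0.00

1 u = 1 mm; y_m = 169.18 − y.

[1] `<path>` open polyline, #ff00ff→cut S881 F1501: (53.88,33.18) → (82.77,19.08) → (78.05,10.19)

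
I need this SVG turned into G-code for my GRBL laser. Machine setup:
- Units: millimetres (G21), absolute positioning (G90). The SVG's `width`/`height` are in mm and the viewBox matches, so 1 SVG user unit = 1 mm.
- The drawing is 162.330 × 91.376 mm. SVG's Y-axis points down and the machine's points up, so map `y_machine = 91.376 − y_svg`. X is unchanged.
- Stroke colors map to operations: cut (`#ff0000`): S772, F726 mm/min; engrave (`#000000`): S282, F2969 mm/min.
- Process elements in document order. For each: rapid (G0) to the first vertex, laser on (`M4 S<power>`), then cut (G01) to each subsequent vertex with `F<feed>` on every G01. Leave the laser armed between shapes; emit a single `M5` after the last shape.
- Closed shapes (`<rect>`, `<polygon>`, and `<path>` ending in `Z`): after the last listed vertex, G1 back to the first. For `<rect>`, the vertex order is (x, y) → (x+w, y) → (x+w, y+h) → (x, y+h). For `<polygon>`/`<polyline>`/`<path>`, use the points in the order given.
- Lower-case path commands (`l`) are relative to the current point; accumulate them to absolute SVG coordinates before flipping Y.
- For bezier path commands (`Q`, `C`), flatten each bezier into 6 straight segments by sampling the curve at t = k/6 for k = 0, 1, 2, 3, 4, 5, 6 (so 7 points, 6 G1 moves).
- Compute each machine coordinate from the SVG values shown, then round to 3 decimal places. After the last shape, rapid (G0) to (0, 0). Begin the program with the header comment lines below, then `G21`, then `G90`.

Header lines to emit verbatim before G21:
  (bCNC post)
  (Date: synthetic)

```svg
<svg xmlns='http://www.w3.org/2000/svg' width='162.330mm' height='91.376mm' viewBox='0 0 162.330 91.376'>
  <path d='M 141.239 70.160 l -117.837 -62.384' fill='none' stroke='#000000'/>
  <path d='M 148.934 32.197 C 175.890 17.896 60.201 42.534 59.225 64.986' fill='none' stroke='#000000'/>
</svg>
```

viewBox `0 0 162.330 91.376` with mm width/height → 1 unit = 1 mm. Flip: y_m = 91.376 − y_svg.

**Shape 1** — `<path>` line segment, stroke `#000000` → engrave (S282, F2969). Machine vertices: (141.239,21.216) → (23.402,83.600). Open path.

**Shape 2** — `<path>` cubic bezier, stroke `#000000` → engrave (S282, F2969). Control points (SVG): P0=(148.934,32.197), P1=(175.890,17.896), P2=(60.201,42.534), P3=(59.225,64.986); sampled at t=k/6. Machine vertices: (148.934,59.179) → (151.716,63.275) → (137.873,62.023) → (114.554,56.567) → (88.907,48.048) → (68.081,37.608) → (59.225,26.390). Open path.

(bCNC post)
(Date: synthetic)
G21
G90
G0 X141.239 Y21.216
M4 S282
G01 X23.402 Y83.600 F2969
G0 X148.934 Y59.179
M4 S282
G01 X151.716 Y63.275 F2969
G01 X137.873 Y62.023 F2969
G01 X114.554 Y56.567 F2969
G01 X88.907 Y48.048 F2969
G01 X68.081 Y37.608 F2969
G01 X59.225 Y26.390 F2969
M5
G0 X0.000 Y0.000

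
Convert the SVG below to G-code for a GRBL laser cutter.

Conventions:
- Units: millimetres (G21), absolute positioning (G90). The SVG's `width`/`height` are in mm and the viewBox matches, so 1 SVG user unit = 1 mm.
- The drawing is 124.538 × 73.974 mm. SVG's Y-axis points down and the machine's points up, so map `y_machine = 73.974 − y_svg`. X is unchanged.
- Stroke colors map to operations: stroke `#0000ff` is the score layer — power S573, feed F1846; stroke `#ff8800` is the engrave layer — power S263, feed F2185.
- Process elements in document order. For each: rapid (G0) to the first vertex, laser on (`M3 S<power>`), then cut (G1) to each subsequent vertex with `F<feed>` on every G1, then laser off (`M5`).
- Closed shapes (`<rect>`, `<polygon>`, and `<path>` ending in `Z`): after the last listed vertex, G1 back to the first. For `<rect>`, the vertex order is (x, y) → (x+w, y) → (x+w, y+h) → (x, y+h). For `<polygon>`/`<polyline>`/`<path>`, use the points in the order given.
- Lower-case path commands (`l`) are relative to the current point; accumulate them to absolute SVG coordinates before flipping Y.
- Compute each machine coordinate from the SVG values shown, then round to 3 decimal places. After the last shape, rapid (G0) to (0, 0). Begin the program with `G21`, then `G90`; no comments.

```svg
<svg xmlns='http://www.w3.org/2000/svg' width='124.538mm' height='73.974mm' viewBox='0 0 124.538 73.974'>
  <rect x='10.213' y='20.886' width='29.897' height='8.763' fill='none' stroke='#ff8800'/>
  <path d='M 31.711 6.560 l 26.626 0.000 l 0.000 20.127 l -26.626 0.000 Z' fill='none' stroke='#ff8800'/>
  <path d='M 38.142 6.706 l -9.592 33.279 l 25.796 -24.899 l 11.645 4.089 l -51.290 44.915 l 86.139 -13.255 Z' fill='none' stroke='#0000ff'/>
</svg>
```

G21
G90
G0 X10.213 Y53.088
M3 S263
G1 X40.110 Y53.088 F2185
G1 X40.110 Y44.325 F2185
G1 X10.213 Y44.325 F2185
G1 X10.213 Y53.088 F2185
M5
G0 X31.711 Y67.414
M3 S263
G1 X58.337 Y67.414 F2185
G1 X58.337 Y47.287 F2185
G1 X31.711 Y47.287 F2185
G1 X31.711 Y67.414 F2185
M5
G0 X38.142 Y67.268
M3 S573
G1 X28.550 Y33.989 F1846
G1 X54.346 Y58.888 F1846
G1 X65.991 Y54.799 F1846
G1 X14.701 Y9.884 F1846
G1 X100.840 Y23.139 F1846
G1 X38.142 Y67.268 F1846
M5
G0 X0.000 Y0.000

1 u = 1 mm; y_m = 73.974 − y.

[1] `<rect>` rectangle, #ff8800→engrave S263 F2185: (10.213,53.088) → (40.110,53.088) → (40.110,44.325) → (10.213,44.325) → (10.213,53.088) (closed)

[2] `<path>` rectangle, #ff8800→engrave S263 F2185: (31.711,67.414) → (58.337,67.414) → (58.337,47.287) → (31.711,47.287) → (31.711,67.414) (closed)

[3] `<path>` closed polygon, #0000ff→score S573 F1846: (38.142,67.268) → (28.550,33.989) → (54.346,58.888) → (65.991,54.799) → (14.701,9.884) → (100.840,23.139) → (38.142,67.268) (closed)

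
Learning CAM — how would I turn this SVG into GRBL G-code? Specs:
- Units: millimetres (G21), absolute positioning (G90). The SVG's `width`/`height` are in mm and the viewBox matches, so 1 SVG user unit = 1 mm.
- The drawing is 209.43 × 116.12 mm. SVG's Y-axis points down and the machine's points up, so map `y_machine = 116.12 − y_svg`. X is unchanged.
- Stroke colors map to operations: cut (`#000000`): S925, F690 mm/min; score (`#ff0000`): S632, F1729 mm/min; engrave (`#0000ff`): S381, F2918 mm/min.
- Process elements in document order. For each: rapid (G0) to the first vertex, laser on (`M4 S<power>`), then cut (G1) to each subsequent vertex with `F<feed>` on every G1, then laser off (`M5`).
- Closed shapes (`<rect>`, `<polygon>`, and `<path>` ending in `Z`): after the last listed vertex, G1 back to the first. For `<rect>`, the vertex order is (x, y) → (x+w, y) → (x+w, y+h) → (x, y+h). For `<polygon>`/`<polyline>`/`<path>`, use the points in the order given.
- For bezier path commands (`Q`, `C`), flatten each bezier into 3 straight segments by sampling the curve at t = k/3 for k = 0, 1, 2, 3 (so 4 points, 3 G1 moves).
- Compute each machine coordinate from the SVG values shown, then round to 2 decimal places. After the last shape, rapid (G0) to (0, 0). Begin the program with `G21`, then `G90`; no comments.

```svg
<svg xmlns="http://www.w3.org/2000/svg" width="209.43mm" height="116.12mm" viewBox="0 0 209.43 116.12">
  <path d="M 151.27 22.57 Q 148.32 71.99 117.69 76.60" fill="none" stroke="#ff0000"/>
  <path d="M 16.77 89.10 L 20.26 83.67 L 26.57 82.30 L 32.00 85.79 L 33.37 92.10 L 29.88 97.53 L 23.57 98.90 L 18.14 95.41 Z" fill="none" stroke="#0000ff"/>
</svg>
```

G21
G90
G0 X151.27 Y93.55
M4 S632
G1 X146.23 Y65.58 F1729
G1 X135.03 Y47.57 F1729
G1 X117.69 Y39.52 F1729
M5
G0 X16.77 Y27.02
M4 S381
G1 X20.26 Y32.45 F2918
G1 X26.57 Y33.82 F2918
G1 X32.00 Y30.33 F2918
G1 X33.37 Y24.02 F2918
G1 X29.88 Y18.59 F2918
G1 X23.57 Y17.22 F2918
G1 X18.14 Y20.71 F2918
G1 X16.77 Y27.02 F2918
M5
G0 X0.00 Y0.00

Since the viewBox matches the mm dimensions, user units are millimetres directly. The only transform is the Y-flip y_m = 116.12 − y_svg.

Shape 1 is a quadratic bezier drawn with `<path>`. Its stroke #ff0000 means score at S632, F1729. After flipping Y the toolpath is (151.27,93.55) → (146.23,65.58) → (135.03,47.57) → (117.69,39.52).

Shape 2 is a regular polygon drawn with `<path>`. Its stroke #0000ff means engrave at S381, F2918. After flipping Y the toolpath is (16.77,27.02) → (20.26,32.45) → (26.57,33.82) → (32.00,30.33) → (33.37,24.02) → (29.88,18.59) → (23.57,17.22) → (18.14,20.71) → (16.77,27.02), returning to the start.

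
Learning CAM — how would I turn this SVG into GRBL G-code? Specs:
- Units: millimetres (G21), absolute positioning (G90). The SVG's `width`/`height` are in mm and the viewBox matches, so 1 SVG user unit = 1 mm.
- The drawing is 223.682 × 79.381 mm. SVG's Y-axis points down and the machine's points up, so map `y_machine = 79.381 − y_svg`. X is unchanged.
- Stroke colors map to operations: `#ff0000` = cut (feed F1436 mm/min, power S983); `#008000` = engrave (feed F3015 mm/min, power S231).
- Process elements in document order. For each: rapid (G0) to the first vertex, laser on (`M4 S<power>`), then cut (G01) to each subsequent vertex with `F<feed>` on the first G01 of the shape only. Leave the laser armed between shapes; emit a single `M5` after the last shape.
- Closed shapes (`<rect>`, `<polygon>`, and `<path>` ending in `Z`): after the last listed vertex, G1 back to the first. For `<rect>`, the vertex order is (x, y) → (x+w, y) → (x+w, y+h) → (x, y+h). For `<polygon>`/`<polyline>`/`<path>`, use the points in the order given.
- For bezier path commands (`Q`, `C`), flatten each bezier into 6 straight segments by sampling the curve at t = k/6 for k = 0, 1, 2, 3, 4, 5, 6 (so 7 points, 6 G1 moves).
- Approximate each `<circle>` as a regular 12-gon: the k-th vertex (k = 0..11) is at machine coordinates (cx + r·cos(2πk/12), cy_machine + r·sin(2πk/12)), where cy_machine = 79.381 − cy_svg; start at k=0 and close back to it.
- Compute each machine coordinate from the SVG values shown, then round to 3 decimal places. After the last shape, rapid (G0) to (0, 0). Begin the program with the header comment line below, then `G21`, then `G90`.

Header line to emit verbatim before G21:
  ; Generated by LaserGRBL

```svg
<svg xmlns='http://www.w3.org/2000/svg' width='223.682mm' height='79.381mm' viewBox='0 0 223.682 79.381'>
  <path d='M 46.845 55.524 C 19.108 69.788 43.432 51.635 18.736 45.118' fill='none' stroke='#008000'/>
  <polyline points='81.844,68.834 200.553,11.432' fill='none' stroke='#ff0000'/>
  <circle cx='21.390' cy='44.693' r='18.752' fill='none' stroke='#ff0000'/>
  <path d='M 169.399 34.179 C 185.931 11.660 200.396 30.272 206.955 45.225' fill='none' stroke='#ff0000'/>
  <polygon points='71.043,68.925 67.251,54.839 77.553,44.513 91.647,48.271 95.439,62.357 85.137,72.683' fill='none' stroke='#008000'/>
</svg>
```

Since the viewBox matches the mm dimensions, user units are millimetres directly. The only transform is the Y-flip y_m = 79.381 − y_svg.

Shape 1 is a cubic bezier drawn with `<path>`. Its stroke #008000 means engrave at S231, F3015. After flipping Y the toolpath is (46.845,23.857) → (36.847,19.222) → (32.718,18.767) → (31.650,21.267) → (30.836,25.499) → (27.467,30.239) → (18.736,34.263).

Shape 2 is a line segment drawn with `<polyline>`. Its stroke #ff0000 means cut at S983, F1436. After flipping Y the toolpath is (81.844,10.547) → (200.553,67.949).

Shape 3 is a circle drawn with `<circle>`. Its stroke #ff0000 means cut at S983, F1436. After flipping Y the toolpath is (40.142,34.688) → (37.630,44.064) → (30.766,50.928) → (21.390,53.440) → (12.014,50.928) → (5.150,44.064) → (2.638,34.688) → (5.150,25.312) → (12.014,18.448) → (21.390,15.936) → (30.766,18.448) → (37.630,25.312) → (40.142,34.688), returning to the start.

Shape 4 is a cubic bezier drawn with `<path>`. Its stroke #ff0000 means cut at S983, F1436. After flipping Y the toolpath is (169.399,45.202) → (177.466,53.241) → (185.026,55.670) → (191.917,53.731) → (197.977,48.670) → (203.044,41.730) → (206.955,34.156).

Shape 5 is a regular polygon drawn with `<polygon>`. Its stroke #008000 means engrave at S231, F3015. After flipping Y the toolpath is (71.043,10.456) → (67.251,24.542) → (77.553,34.868) → (91.647,31.110) → (95.439,17.024) → (85.137,6.698) → (71.043,10.456), returning to the start.

; Generated by LaserGRBL
G21
G90
G0 X46.845 Y23.857
M4 S231
G01 X36.847 Y19.222 F3015
G01 X32.718 Y18.767
G01 X31.650 Y21.267
G01 X30.836 Y25.499
G01 X27.467 Y30.239
G01 X18.736 Y34.263
G0 X81.844 Y10.547
M4 S983
G01 X200.553 Y67.949 F1436
G0 X40.142 Y34.688
M4 S983
G01 X37.630 Y44.064 F1436
G01 X30.766 Y50.928
G01 X21.390 Y53.440
G01 X12.014 Y50.928
G01 X5.150 Y44.064
G01 X2.638 Y34.688
G01 X5.150 Y25.312
G01 X12.014 Y18.448
G01 X21.390 Y15.936
G01 X30.766 Y18.448
G01 X37.630 Y25.312
G01 X40.142 Y34.688
G0 X169.399 Y45.202
M4 S983
G01 X177.466 Y53.241 F1436
G01 X185.026 Y55.670
G01 X191.917 Y53.731
G01 X197.977 Y48.670
G01 X203.044 Y41.730
G01 X206.955 Y34.156
G0 X71.043 Y10.456
M4 S231
G01 X67.251 Y24.542 F3015
G01 X77.553 Y34.868
G01 X91.647 Y31.110
G01 X95.439 Y17.024
G01 X85.137 Y6.698
G01 X71.043 Y10.456
M5
G0 X0.000 Y0.000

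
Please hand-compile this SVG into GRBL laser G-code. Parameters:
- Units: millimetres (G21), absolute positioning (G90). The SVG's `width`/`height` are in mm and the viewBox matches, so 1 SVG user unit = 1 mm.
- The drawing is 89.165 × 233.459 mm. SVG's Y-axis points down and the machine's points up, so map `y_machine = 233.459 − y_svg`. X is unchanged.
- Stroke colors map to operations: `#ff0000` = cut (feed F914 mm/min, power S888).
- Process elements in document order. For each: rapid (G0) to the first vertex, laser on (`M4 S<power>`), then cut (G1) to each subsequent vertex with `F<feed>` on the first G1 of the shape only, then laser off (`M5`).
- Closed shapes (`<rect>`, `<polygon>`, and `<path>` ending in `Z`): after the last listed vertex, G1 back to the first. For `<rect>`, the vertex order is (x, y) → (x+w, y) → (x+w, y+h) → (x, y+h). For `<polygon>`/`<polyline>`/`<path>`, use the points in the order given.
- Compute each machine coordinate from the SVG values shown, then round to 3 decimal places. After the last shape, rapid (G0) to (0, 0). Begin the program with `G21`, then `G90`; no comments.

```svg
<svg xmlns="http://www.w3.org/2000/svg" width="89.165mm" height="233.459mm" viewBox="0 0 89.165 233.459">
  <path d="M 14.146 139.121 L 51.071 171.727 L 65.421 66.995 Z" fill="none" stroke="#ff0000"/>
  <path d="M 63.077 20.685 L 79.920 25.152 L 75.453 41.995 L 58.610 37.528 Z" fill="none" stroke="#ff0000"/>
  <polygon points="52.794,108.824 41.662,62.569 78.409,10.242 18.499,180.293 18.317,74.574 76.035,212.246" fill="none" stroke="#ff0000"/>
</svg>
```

Since the viewBox matches the mm dimensions, user units are millimetres directly. The only transform is the Y-flip y_m = 233.459 − y_svg.

Shape 1 is a closed polygon drawn with `<path>`. Its stroke #ff0000 means cut at S888, F914. After flipping Y the toolpath is (14.146,94.338) → (51.071,61.732) → (65.421,166.464) → (14.146,94.338), returning to the start.

Shape 2 is a regular polygon drawn with `<path>`. Its stroke #ff0000 means cut at S888, F914. After flipping Y the toolpath is (63.077,212.774) → (79.920,208.307) → (75.453,191.464) → (58.610,195.931) → (63.077,212.774), returning to the start.

Shape 3 is a closed polygon drawn with `<polygon>`. Its stroke #ff0000 means cut at S888, F914. After flipping Y the toolpath is (52.794,124.635) → (41.662,170.890) → (78.409,223.217) → (18.499,53.166) → (18.317,158.885) → (76.035,21.213) → (52.794,124.635), returning to the start.

G21
G90
G0 X14.146 Y94.338
M4 S888
G1 X51.071 Y61.732 F914
G1 X65.421 Y166.464
G1 X14.146 Y94.338
M5
G0 X63.077 Y212.774
M4 S888
G1 X79.920 Y208.307 F914
G1 X75.453 Y191.464
G1 X58.610 Y195.931
G1 X63.077 Y212.774
M5
G0 X52.794 Y124.635
M4 S888
G1 X41.662 Y170.890 F914
G1 X78.409 Y223.217
G1 X18.499 Y53.166
G1 X18.317 Y158.885
G1 X76.035 Y21.213
G1 X52.794 Y124.635
M5
G0 X0.000 Y0.000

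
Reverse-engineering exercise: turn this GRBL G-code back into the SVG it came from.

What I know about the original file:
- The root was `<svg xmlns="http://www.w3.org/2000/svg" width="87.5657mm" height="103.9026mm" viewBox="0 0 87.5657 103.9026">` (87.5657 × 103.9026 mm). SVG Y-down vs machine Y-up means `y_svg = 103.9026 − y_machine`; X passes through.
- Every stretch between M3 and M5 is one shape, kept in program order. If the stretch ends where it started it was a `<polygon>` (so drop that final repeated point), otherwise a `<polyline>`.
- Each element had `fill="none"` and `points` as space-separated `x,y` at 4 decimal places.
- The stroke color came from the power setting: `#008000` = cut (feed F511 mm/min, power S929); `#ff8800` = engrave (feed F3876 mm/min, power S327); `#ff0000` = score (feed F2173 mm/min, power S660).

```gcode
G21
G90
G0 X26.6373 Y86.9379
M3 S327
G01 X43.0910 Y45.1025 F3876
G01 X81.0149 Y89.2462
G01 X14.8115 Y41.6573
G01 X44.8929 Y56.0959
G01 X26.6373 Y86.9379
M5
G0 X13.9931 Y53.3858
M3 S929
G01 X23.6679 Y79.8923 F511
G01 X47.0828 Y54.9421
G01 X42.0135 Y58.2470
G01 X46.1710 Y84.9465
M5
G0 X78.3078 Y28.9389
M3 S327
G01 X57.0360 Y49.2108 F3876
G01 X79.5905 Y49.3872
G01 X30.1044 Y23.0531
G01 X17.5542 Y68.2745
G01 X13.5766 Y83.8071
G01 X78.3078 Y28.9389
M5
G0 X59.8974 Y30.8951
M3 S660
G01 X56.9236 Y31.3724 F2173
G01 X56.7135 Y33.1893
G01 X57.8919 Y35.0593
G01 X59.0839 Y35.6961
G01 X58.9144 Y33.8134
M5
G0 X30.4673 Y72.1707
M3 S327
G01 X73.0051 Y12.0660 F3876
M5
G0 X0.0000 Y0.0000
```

<svg xmlns="http://www.w3.org/2000/svg" width="87.5657mm" height="103.9026mm" viewBox="0 0 87.5657 103.9026">
  <polygon points="26.6373,16.9647 43.0910,58.8001 81.0149,14.6564 14.8115,62.2453 44.8929,47.8067" fill="none" stroke="#ff8800"/>
  <polyline points="13.9931,50.5168 23.6679,24.0103 47.0828,48.9605 42.0135,45.6556 46.1710,18.9561" fill="none" stroke="#008000"/>
  <polygon points="78.3078,74.9637 57.0360,54.6918 79.5905,54.5154 30.1044,80.8495 17.5542,35.6281 13.5766,20.0955" fill="none" stroke="#ff8800"/>
  <polyline points="59.8974,73.0075 56.9236,72.5302 56.7135,70.7133 57.8919,68.8433 59.0839,68.2065 58.9144,70.0892" fill="none" stroke="#ff0000"/>
  <polyline points="30.4673,31.7319 73.0051,91.8366" fill="none" stroke="#ff8800"/>
</svg>

Machine Y-up, SVG Y-down with viewBox height 103.9026, so y_svg = 103.9026 − y_machine; X carries over.

Run 1: the run's S327 means `#ff8800` (engrave). The run returns to its start, so emit a `<polygon>` with points (Y-flipped): 26.6373,16.9647 43.0910,58.8001 81.0149,14.6564 14.8115,62.2453 44.8929,47.8067.

Run 2: S929 ⇒ cut layer `#008000`. The run is open, so emit a `<polyline>` with points (Y-flipped): 13.9931,50.5168 23.6679,24.0103 47.0828,48.9605 42.0135,45.6556 46.1710,18.9561.

Run 3: the run's S327 means `#ff8800` (engrave). The run returns to its start, so emit a `<polygon>` with points (Y-flipped): 78.3078,74.9637 57.0360,54.6918 79.5905,54.5154 30.1044,80.8495 17.5542,35.6281 13.5766,20.0955.

Run 4: S660 ⇒ score layer `#ff0000`. The run is open, so emit a `<polyline>` with points (Y-flipped): 59.8974,73.0075 56.9236,72.5302 56.7135,70.7133 57.8919,68.8433 59.0839,68.2065 58.9144,70.0892.

Run 5: S327 ⇒ engrave layer `#ff8800`. The run is open, so emit a `<polyline>` with points (Y-flipped): 30.4673,31.7319 73.0051,91.8366.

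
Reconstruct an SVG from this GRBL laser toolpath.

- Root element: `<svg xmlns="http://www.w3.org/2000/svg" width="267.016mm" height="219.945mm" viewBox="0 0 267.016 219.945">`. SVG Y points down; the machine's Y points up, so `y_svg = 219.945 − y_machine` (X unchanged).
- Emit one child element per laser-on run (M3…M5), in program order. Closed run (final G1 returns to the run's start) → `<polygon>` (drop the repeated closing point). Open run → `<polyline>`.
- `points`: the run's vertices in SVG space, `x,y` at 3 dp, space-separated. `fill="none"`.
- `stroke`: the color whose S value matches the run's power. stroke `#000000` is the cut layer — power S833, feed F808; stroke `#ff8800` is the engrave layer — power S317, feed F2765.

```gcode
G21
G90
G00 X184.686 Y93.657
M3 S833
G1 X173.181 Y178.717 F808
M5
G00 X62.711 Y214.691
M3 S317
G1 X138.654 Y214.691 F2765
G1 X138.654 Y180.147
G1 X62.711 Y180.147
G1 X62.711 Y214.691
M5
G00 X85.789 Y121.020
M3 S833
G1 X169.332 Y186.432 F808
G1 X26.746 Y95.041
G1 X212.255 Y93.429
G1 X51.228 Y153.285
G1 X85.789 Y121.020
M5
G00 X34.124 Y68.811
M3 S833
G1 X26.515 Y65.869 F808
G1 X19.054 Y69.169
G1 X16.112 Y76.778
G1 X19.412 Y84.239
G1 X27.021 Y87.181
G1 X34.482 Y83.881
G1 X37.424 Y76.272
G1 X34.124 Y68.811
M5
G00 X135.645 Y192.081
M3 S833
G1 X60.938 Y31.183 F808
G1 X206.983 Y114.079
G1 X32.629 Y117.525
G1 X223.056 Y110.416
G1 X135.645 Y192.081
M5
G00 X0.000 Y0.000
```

<svg xmlns="http://www.w3.org/2000/svg" width="267.016mm" height="219.945mm" viewBox="0 0 267.016 219.945">
  <polyline points="184.686,126.288 173.181,41.228" fill="none" stroke="#000000"/>
  <polygon points="62.711,5.254 138.654,5.254 138.654,39.798 62.711,39.798" fill="none" stroke="#ff8800"/>
  <polygon points="85.789,98.925 169.332,33.513 26.746,124.904 212.255,126.516 51.228,66.660" fill="none" stroke="#000000"/>
  <polygon points="34.124,151.134 26.515,154.076 19.054,150.776 16.112,143.167 19.412,135.706 27.021,132.764 34.482,136.064 37.424,143.673" fill="none" stroke="#000000"/>
  <polygon points="135.645,27.864 60.938,188.762 206.983,105.866 32.629,102.420 223.056,109.529" fill="none" stroke="#000000"/>
</svg>

Machine Y-up, SVG Y-down with viewBox height 219.945, so y_svg = 219.945 − y_machine; X carries over.

Run 1: S833 ⇒ cut layer `#000000`. The run is open, so emit a `<polyline>` with points (Y-flipped): 184.686,126.288 173.181,41.228.

Run 2: power S317 maps to stroke `#ff8800` (engrave). The run returns to its start, so emit a `<polygon>` with points (Y-flipped): 62.711,5.254 138.654,5.254 138.654,39.798 62.711,39.798.

Run 3: power S833 maps to stroke `#000000` (cut). The run returns to its start, so emit a `<polygon>` with points (Y-flipped): 85.789,98.925 169.332,33.513 26.746,124.904 212.255,126.516 51.228,66.660.

Run 4: power S833 maps to stroke `#000000` (cut). The run returns to its start, so emit a `<polygon>` with points (Y-flipped): 34.124,151.134 26.515,154.076 19.054,150.776 16.112,143.167 19.412,135.706 27.021,132.764 34.482,136.064 37.424,143.673.

Run 5: power S833 maps to stroke `#000000` (cut). The run returns to its start, so emit a `<polygon>` with points (Y-flipped): 135.645,27.864 60.938,188.762 206.983,105.866 32.629,102.420 223.056,109.529.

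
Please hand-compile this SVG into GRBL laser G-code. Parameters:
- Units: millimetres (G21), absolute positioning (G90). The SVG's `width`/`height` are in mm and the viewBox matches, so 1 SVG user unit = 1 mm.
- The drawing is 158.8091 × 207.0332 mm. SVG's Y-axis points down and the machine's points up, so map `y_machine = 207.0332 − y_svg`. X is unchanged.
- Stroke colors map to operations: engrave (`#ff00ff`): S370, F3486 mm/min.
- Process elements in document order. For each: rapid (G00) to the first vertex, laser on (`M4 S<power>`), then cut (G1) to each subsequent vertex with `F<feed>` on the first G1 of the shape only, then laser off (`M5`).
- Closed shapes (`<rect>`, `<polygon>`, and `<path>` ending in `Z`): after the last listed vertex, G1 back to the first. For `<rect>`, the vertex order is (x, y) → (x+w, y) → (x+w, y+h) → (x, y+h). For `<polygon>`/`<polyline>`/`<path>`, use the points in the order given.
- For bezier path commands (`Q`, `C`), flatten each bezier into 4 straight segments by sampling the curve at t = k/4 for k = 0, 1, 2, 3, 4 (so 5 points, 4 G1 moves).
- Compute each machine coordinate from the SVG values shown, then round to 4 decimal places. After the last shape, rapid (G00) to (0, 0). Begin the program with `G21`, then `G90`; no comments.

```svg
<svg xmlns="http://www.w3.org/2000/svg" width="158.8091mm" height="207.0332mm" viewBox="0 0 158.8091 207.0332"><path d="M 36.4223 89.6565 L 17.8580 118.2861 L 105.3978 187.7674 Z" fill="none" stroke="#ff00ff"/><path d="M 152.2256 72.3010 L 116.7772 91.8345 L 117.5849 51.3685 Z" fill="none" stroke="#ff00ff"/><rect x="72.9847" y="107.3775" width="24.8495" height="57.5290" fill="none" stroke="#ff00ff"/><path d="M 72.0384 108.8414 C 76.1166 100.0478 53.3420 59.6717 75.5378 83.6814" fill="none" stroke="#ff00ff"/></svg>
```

G21
G90
G00 X36.4223 Y117.3767
M4 S370
G1 X17.8580 Y88.7471 F3486
G1 X105.3978 Y19.2658
G1 X36.4223 Y117.3767
M5
G00 X152.2256 Y134.7322
M4 S370
G1 X116.7772 Y115.1987 F3486
G1 X117.5849 Y155.6647
G1 X152.2256 Y134.7322
M5
G00 X72.9847 Y99.6557
M4 S370
G1 X97.8342 Y99.6557 F3486
G1 X97.8342 Y42.1267
G1 X72.9847 Y42.1267
G1 X72.9847 Y99.6557
M5
G00 X72.0384 Y98.1918
M4 S370
G1 X71.1844 Y109.2092 F3486
G1 X66.9940 Y123.0730
G1 X66.2007 Y130.7862
G1 X75.5378 Y123.3518
M5
G00 X0.0000 Y0.0000

Since the viewBox matches the mm dimensions, user units are millimetres directly. The only transform is the Y-flip y_m = 207.0332 − y_svg.

Shape 1 is a closed polygon drawn with `<path>`. Its stroke #ff00ff means engrave at S370, F3486. After flipping Y the toolpath is (36.4223,117.3767) → (17.8580,88.7471) → (105.3978,19.2658) → (36.4223,117.3767), returning to the start.

Shape 2 is a regular polygon drawn with `<path>`. Its stroke #ff00ff means engrave at S370, F3486. After flipping Y the toolpath is (152.2256,134.7322) → (116.7772,115.1987) → (117.5849,155.6647) → (152.2256,134.7322), returning to the start.

Shape 3 is a rectangle drawn with `<rect>`. Its stroke #ff00ff means engrave at S370, F3486. After flipping Y the toolpath is (72.9847,99.6557) → (97.8342,99.6557) → (97.8342,42.1267) → (72.9847,42.1267) → (72.9847,99.6557), returning to the start.

Shape 4 is a cubic bezier drawn with `<path>`. Its stroke #ff00ff means engrave at S370, F3486. After flipping Y the toolpath is (72.0384,98.1918) → (71.1844,109.2092) → (66.9940,123.0730) → (66.2007,130.7862) → (75.5378,123.3518).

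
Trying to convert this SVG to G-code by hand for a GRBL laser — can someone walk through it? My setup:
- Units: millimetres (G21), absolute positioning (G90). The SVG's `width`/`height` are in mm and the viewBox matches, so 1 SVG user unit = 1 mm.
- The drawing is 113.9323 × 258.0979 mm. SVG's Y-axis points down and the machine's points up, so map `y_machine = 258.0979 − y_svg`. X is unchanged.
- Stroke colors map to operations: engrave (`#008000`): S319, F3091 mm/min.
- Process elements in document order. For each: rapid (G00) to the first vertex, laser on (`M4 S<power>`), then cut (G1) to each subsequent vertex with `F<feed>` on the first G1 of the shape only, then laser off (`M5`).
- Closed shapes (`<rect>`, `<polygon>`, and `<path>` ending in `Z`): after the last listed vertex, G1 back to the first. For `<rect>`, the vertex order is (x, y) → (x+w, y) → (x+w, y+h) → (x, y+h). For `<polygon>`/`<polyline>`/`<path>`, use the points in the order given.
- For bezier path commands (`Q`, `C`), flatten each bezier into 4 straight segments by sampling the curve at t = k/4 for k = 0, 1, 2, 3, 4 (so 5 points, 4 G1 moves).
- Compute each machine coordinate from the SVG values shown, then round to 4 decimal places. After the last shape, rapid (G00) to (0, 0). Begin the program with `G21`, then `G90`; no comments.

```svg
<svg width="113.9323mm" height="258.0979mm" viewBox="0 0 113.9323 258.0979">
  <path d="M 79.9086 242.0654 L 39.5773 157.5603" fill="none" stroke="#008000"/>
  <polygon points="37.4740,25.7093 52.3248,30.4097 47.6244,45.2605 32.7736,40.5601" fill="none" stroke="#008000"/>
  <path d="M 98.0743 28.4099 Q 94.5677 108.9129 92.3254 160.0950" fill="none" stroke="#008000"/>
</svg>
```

G21
G90
G00 X79.9086 Y16.0325
M4 S319
G1 X39.5773 Y100.5376 F3091
M5
G00 X37.4740 Y232.3886
M4 S319
G1 X52.3248 Y227.6882 F3091
G1 X47.6244 Y212.8374
G1 X32.7736 Y217.5378
G1 X37.4740 Y232.3886
M5
G00 X98.0743 Y229.6880
M4 S319
G1 X96.4000 Y191.2691 F3091
G1 X94.8838 Y156.5152
G1 X93.5256 Y125.4265
G1 X92.3254 Y98.0029
M5
G00 X0.0000 Y0.0000

Since the viewBox matches the mm dimensions, user units are millimetres directly. The only transform is the Y-flip y_m = 258.0979 − y_svg.

Shape 1 is a line segment drawn with `<path>`. Its stroke #008000 means engrave at S319, F3091. After flipping Y the toolpath is (79.9086,16.0325) → (39.5773,100.5376).

Shape 2 is a regular polygon drawn with `<polygon>`. Its stroke #008000 means engrave at S319, F3091. After flipping Y the toolpath is (37.4740,232.3886) → (52.3248,227.6882) → (47.6244,212.8374) → (32.7736,217.5378) → (37.4740,232.3886), returning to the start.

Shape 3 is a quadratic bezier drawn with `<path>`. Its stroke #008000 means engrave at S319, F3091. After flipping Y the toolpath is (98.0743,229.6880) → (96.4000,191.2691) → (94.8838,156.5152) → (93.5256,125.4265) → (92.3254,98.0029).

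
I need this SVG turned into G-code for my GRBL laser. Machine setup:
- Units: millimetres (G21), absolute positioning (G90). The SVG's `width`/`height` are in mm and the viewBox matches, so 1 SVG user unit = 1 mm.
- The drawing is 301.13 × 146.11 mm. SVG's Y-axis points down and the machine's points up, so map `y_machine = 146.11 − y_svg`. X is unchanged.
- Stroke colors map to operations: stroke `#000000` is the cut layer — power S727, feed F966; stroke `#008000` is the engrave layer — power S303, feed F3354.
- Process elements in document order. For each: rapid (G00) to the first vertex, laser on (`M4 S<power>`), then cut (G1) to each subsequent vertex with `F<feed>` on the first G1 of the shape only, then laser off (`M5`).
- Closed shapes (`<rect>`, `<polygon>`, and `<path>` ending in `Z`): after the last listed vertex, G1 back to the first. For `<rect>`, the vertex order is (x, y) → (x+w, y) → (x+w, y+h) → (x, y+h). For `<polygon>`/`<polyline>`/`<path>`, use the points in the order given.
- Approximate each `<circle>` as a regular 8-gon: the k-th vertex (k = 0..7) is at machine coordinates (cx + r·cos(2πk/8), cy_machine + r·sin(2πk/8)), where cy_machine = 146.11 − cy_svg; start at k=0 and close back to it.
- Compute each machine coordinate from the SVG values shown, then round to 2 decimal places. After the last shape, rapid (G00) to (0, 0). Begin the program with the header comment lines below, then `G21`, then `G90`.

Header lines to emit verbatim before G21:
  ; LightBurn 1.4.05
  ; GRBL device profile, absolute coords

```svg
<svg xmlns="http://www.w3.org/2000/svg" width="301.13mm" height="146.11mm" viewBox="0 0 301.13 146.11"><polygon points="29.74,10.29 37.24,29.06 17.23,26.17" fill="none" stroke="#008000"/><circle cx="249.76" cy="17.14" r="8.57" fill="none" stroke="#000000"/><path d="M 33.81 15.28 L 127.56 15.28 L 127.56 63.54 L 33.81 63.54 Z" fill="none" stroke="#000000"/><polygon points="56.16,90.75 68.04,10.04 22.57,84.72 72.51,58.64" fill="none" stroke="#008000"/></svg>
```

; LightBurn 1.4.05
; GRBL device profile, absolute coords
G21
G90
G00 X29.74 Y135.82
M4 S303
G1 X37.24 Y117.05 F3354
G1 X17.23 Y119.94
G1 X29.74 Y135.82
M5
G00 X258.33 Y128.97
M4 S727
G1 X255.82 Y135.03 F966
G1 X249.76 Y137.54
G1 X243.70 Y135.03
G1 X241.19 Y128.97
G1 X243.70 Y122.91
G1 X249.76 Y120.40
G1 X255.82 Y122.91
G1 X258.33 Y128.97
M5
G00 X33.81 Y130.83
M4 S727
G1 X127.56 Y130.83 F966
G1 X127.56 Y82.57
G1 X33.81 Y82.57
G1 X33.81 Y130.83
M5
G00 X56.16 Y55.36
M4 S303
G1 X68.04 Y136.07 F3354
G1 X22.57 Y61.39
G1 X72.51 Y87.47
G1 X56.16 Y55.36
M5
G00 X0.00 Y0.00

1 u = 1 mm; y_m = 146.11 − y.

[1] `<polygon>` regular polygon, #008000→engrave S303 F3354: (29.74,135.82) → (37.24,117.05) → (17.23,119.94) → (29.74,135.82) (closed)

[2] `<circle>` circle, #000000→cut S727 F966: (258.33,128.97) → (255.82,135.03) → (249.76,137.54) → (243.70,135.03) → (241.19,128.97) → (243.70,122.91) → (249.76,120.40) → (255.82,122.91) → (258.33,128.97) (closed)

[3] `<path>` rectangle, #000000→cut S727 F966: (33.81,130.83) → (127.56,130.83) → (127.56,82.57) → (33.81,82.57) → (33.81,130.83) (closed)

[4] `<polygon>` closed polygon, #008000→engrave S303 F3354: (56.16,55.36) → (68.04,136.07) → (22.57,61.39) → (72.51,87.47) → (56.16,55.36) (closed)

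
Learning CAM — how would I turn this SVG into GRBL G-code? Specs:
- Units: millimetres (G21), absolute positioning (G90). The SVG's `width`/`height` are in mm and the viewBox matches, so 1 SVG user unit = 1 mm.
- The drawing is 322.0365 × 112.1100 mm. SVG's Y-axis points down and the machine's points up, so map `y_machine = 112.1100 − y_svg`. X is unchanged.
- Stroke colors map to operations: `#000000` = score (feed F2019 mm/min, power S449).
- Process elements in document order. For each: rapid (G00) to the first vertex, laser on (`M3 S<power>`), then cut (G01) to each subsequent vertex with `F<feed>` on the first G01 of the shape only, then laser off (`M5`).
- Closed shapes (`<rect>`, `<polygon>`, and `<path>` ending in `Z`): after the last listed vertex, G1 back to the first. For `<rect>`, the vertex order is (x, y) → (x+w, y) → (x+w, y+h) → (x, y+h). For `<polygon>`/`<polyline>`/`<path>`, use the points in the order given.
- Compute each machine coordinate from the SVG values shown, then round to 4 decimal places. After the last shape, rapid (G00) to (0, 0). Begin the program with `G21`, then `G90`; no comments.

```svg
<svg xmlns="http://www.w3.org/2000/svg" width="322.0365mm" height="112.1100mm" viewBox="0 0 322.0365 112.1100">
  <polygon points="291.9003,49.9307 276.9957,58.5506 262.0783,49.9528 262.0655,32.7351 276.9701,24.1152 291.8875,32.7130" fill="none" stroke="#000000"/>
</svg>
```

Since the viewBox matches the mm dimensions, user units are millimetres directly. The only transform is the Y-flip y_m = 112.1100 − y_svg.

Shape 1 is a regular polygon drawn with `<polygon>`. Its stroke #000000 means score at S449, F2019. After flipping Y the toolpath is (291.9003,62.1793) → (276.9957,53.5594) → (262.0783,62.1572) → (262.0655,79.3749) → (276.9701,87.9948) → (291.8875,79.3970) → (291.9003,62.1793), returning to the start.

G21
G90
G00 X291.9003 Y62.1793
M3 S449
G01 X276.9957 Y53.5594 F2019
G01 X262.0783 Y62.1572
G01 X262.0655 Y79.3749
G01 X276.9701 Y87.9948
G01 X291.8875 Y79.3970
G01 X291.9003 Y62.1793
M5
G00 X0.0000 Y0.0000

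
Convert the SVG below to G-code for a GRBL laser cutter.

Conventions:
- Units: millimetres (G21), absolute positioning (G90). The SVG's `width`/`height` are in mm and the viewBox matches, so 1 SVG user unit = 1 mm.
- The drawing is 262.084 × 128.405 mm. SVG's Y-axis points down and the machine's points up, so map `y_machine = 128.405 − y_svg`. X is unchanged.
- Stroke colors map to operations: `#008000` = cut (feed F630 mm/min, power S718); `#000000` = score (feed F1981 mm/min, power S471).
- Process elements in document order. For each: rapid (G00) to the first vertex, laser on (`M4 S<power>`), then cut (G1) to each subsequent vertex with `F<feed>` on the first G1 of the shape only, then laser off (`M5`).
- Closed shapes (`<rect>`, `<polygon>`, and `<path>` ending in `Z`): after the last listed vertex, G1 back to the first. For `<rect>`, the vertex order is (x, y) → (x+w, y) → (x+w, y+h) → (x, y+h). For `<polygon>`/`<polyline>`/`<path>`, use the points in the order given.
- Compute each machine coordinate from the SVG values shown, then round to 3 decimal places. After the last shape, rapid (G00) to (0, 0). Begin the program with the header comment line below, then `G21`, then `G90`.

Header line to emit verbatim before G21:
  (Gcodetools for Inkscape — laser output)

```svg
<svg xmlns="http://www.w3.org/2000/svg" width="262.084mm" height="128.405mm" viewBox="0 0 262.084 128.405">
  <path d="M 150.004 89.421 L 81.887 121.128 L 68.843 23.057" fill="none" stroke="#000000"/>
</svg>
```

(Gcodetools for Inkscape — laser output)
G21
G90
G00 X150.004 Y38.984
M4 S471
G1 X81.887 Y7.277 F1981
G1 X68.843 Y105.348
M5
G00 X0.000 Y0.000

Since the viewBox matches the mm dimensions, user units are millimetres directly. The only transform is the Y-flip y_m = 128.405 − y_svg.

Shape 1 is a open polyline drawn with `<path>`. Its stroke #000000 means score at S471, F1981. After flipping Y the toolpath is (150.004,38.984) → (81.887,7.277) → (68.843,105.348).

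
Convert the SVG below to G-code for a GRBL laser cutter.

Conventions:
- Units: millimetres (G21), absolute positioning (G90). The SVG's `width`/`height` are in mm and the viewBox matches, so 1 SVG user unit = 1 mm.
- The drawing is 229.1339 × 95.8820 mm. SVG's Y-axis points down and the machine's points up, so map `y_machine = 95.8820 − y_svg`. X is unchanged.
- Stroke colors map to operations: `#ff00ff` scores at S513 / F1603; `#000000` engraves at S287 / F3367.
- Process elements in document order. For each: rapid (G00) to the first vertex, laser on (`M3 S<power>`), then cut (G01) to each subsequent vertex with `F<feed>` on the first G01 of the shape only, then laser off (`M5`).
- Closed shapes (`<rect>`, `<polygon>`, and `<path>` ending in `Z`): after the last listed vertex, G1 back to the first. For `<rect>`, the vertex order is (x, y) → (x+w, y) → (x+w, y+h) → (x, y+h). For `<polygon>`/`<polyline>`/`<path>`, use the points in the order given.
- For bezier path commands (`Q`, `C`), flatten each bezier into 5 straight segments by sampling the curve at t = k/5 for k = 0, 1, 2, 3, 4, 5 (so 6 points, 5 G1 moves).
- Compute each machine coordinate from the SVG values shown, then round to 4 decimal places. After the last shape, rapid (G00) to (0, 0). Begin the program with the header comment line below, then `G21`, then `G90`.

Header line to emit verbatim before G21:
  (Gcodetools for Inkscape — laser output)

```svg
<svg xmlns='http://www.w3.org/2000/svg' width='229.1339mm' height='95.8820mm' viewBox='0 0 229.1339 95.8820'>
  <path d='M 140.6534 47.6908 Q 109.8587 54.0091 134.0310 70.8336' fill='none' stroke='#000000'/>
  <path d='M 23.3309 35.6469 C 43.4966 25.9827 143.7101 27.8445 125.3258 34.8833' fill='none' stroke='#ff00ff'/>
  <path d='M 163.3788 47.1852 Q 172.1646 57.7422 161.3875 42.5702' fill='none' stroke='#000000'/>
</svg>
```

(Gcodetools for Inkscape — laser output)
G21
G90
G00 X140.6534 Y48.1912
M3 S287
G01 X130.5342 Y45.2436 F3367
G01 X124.8124 Y41.4556
G01 X123.4879 Y36.8270
G01 X126.5608 Y31.3580
G01 X134.0310 Y25.0484
M5
G00 X23.3309 Y60.2351
M3 S513
G01 X43.4469 Y64.7013 F1603
G01 X73.2394 Y66.7060
G01 X103.1733 Y66.5540
G01 X123.7138 Y64.5499
G01 X125.3258 Y60.9987
M5
G00 X163.3788 Y48.6968
M3 S287
G01 X166.1106 Y45.5032 F3367
G01 X167.2774 Y44.3678
G01 X166.8791 Y45.2908
G01 X164.9158 Y48.2722
G01 X161.3875 Y53.3118
M5
G00 X0.0000 Y0.0000

Since the viewBox matches the mm dimensions, user units are millimetres directly. The only transform is the Y-flip y_m = 95.8820 − y_svg.

Shape 1 is a quadratic bezier drawn with `<path>`. Its stroke #000000 means engrave at S287, F3367. After flipping Y the toolpath is (140.6534,48.1912) → (130.5342,45.2436) → (124.8124,41.4556) → (123.4879,36.8270) → (126.5608,31.3580) → (134.0310,25.0484).

Shape 2 is a cubic bezier drawn with `<path>`. Its stroke #ff00ff means score at S513, F1603. After flipping Y the toolpath is (23.3309,60.2351) → (43.4469,64.7013) → (73.2394,66.7060) → (103.1733,66.5540) → (123.7138,64.5499) → (125.3258,60.9987).

Shape 3 is a quadratic bezier drawn with `<path>`. Its stroke #000000 means engrave at S287, F3367. After flipping Y the toolpath is (163.3788,48.6968) → (166.1106,45.5032) → (167.2774,44.3678) → (166.8791,45.2908) → (164.9158,48.2722) → (161.3875,53.3118).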